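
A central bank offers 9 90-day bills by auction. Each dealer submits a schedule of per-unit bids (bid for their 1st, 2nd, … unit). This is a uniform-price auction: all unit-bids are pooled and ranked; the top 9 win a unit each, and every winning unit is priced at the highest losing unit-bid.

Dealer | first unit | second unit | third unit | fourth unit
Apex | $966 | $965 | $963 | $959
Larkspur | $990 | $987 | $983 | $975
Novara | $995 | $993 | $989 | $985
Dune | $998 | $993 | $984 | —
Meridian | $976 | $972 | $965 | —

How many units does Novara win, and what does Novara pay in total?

Novara: 4 units, pays $3,932

Pooled unit-bids ranked (top 9): 998 (Dune-1), 995 (Novara-1), 993 (Novara-2), 993 (Dune-2), 990 (Larkspur-1), 989 (Novara-3), 987 (Larkspur-2), 985 (Novara-4), 984 (Dune-3)
First bid not allocated: $983.
Novara wins 4 unit(s) at $983 each.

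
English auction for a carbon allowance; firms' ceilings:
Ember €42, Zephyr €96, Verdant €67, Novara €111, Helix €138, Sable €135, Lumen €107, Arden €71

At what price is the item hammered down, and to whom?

Limits ranked: 138 (Helix) > 135 (Sable) > 111 (Novara) > 107 (Lumen) > 96 (Zephyr) > 71 (Arden) > …
Sable is the last rival to drop out, at €135; Helix remains and wins at that price.

Helix wins at €135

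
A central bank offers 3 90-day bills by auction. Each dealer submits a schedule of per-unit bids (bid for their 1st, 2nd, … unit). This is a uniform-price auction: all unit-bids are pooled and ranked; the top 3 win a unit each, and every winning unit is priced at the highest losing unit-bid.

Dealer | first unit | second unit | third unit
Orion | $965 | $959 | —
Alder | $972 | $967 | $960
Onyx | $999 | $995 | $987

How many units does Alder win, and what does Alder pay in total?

All unit-bids, highest first — top 3: 999 (Onyx-1), 995 (Onyx-2), 987 (Onyx-3)
The (k+1)-th unit-bid is $972.
Alder wins 0 unit(s) at $972 each.

Alder: 0 units, pays $0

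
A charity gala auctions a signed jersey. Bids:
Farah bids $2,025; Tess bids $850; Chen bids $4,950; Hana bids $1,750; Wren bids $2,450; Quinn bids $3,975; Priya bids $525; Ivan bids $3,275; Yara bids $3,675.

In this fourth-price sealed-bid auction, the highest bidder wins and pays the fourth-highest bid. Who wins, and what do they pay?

Bids in order: 4,950 (Chen) > 3,975 (Quinn) > 3,675 (Yara) > 3,275 (Ivan) > 2,450 (Wren) > 2,025 (Farah) > …
Chen is highest; pays the fourth-highest bid, $3,275.

Chen pays $3,275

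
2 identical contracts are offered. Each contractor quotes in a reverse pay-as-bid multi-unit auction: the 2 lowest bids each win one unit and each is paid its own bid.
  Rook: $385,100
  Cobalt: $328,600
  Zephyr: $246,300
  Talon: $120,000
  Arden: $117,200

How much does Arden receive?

Sorting: 117,200 (Arden), 120,000 (Talon), 246,300 (Zephyr), 328,600 (Cobalt), …
Lowest 2: Arden, Talon.
Arden wins → own bid $117,200.

Arden is paid $117,200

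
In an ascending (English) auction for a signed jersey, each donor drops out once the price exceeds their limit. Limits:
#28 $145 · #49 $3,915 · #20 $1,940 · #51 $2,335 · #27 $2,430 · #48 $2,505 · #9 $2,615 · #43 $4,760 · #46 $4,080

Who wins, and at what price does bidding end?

Ascending (English) auction: the price rises until one bidder remains; the winner pays the price at which the last rival dropped out.
Limits ranked: 4,760 (#43) > 4,080 (#46) > 3,915 (#49) > 2,615 (#9) > 2,505 (#48) > 2,430 (#27) > …
Bidding ends when #46 exits at $4,080; #43 takes it.

#43 wins at $4,080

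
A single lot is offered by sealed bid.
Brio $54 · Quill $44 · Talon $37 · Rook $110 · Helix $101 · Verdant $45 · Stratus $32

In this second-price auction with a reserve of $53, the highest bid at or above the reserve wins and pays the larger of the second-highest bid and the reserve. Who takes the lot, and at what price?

Rook pays $101

Bids ranked: 110 (Rook) > 101 (Helix) > 54 (Brio) > 45 (Verdant) > 44 (Quill) > 37 (Talon) > …
Rook has the top bid at or above the reserve ($110).
Second-highest bid $101 exceeds the reserve $53 → payment $101.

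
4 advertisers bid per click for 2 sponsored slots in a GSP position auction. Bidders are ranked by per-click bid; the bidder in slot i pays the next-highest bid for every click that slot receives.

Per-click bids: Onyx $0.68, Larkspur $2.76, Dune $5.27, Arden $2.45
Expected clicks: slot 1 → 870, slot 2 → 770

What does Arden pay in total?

Ranked by bid: $5.27 (Dune) > $2.76 (Larkspur) > $2.45 (Arden) > …
Arden ranks below slot 2 → no slot, pays nothing.

Arden pays $0.00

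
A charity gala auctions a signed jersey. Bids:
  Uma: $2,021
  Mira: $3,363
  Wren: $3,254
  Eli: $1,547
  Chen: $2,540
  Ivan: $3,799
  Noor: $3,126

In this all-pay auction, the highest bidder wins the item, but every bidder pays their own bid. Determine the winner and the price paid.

Ivan pays $3,799

Sorting bids: 3,799 (Ivan) > 3,363 (Mira) > 3,254 (Wren) > 3,126 (Noor) > 2,540 (Chen) > 2,021 (Uma) > …
Ivan wins with the top bid; all bids are sunk regardless.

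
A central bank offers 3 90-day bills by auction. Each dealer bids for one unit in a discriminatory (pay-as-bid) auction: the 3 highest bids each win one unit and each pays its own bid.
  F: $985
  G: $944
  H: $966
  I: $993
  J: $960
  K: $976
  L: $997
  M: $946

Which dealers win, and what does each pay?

Sorting: 997 (L), 993 (I), 985 (F), 976 (K), 966 (H), …
Top 3: L, I, F.
Each winner pays its own bid: L $997, I $993, F $985.

L $997, I $993, F $985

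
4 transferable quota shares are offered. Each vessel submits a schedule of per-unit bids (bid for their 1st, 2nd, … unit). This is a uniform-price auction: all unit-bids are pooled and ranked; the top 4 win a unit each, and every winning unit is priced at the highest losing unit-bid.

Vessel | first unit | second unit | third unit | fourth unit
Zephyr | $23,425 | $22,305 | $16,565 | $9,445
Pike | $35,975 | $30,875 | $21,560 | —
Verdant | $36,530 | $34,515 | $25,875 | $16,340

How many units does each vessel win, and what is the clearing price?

Pike 2, Verdant 2; clearing price $25,875

Pooled unit-bids ranked (top 4): 36,530 (Verdant-1), 35,975 (Pike-1), 34,515 (Verdant-2), 30,875 (Pike-2)
Highest rejected unit-bid = $25,875.
Allocation: Pike 2, Verdant 2.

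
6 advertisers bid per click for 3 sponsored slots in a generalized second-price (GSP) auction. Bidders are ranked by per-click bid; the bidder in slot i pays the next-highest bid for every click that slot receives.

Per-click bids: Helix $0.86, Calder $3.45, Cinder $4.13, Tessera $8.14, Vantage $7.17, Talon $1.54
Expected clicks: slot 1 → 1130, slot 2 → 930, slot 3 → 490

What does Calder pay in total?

Calder pays $0.00

Sorting advertisers: $8.14 (Tessera) > $7.17 (Vantage) > $4.13 (Cinder) > $3.45 (Calder) > …
Calder ranks below slot 3 → no slot, pays nothing.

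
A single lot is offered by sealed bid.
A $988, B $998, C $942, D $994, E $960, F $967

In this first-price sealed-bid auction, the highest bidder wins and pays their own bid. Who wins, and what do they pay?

Bids in order: 998 (B) > 994 (D) > 988 (A) > 967 (F) > 960 (E) > 942 (C)
B has the highest bid and pays exactly that: $998.

B pays $998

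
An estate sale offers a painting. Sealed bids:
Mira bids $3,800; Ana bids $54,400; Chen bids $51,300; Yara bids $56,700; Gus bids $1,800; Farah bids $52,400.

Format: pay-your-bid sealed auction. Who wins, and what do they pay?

Yara pays $56,700

Bids in order: 56,700 (Yara) > 54,400 (Ana) > 52,400 (Farah) > 51,300 (Chen) > 3,800 (Mira) > 1,800 (Gus)
Yara has the highest bid and pays exactly that: $56,700.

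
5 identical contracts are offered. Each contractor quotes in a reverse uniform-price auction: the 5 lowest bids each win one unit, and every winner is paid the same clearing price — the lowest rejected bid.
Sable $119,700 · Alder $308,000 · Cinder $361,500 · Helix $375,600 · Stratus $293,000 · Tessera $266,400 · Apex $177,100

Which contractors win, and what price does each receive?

Sable, Apex, Tessera, Stratus, Alder; each is paid $361,500

Ordering the bids: 119,700 (Sable), 177,100 (Apex), 266,400 (Tessera), 293,000 (Stratus), 308,000 (Alder), 361,500 (Cinder), 375,600 (Helix)
The 5 lowest are Sable, Apex, Tessera, Stratus, Alder.
Clearing price = lowest rejected bid = $361,500.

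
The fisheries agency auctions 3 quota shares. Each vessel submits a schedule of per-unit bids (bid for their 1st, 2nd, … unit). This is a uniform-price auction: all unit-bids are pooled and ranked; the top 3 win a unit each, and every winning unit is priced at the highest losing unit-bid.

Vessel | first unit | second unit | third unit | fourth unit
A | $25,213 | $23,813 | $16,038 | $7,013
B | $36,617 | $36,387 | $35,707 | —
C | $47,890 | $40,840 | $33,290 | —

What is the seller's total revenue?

Pooled unit-bids ranked (top 3): 47,890 (C-1), 40,840 (C-2), 36,617 (B-1)
The (k+1)-th unit-bid is $36,387.
Allocation: B 1, C 2. Every unit priced at $36,387.
Revenue = 3 × 36,387 = $109,161.

Total revenue: $109,161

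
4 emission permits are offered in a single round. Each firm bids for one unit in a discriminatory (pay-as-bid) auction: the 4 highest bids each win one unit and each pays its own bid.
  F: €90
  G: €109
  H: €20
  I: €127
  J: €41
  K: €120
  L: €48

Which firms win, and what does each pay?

I €127, K €120, G €109, F €90

Ordering the bids: 127 (I), 120 (K), 109 (G), 90 (F), 48 (L), 41 (J), …
Top 4: I, K, G, F.
Each winner pays its own bid: I €127, K €120, G €109, F €90.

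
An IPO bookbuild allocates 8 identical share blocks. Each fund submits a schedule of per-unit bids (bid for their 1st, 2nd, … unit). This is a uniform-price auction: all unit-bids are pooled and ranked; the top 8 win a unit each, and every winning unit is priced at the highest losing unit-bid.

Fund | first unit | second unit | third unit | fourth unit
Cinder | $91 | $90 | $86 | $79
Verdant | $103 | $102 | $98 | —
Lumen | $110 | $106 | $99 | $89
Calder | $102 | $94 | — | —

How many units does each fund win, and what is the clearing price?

Calder 2, Lumen 3, Verdant 3; clearing price $91

Pooled unit-bids ranked (top 8): 110 (Lumen-1), 106 (Lumen-2), 103 (Verdant-1), 102 (Verdant-2), 102 (Calder-1), 99 (Lumen-3), 98 (Verdant-3), 94 (Calder-2)
The (k+1)-th unit-bid is $91.
Allocation: Calder 2, Lumen 3, Verdant 3.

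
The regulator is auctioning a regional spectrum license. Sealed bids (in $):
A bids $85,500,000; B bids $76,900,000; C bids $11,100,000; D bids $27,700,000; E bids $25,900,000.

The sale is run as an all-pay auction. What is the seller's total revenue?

Total revenue: $227,100,000

Sorting bids: 85,500,000 (A) > 76,900,000 (B) > 27,700,000 (D) > 25,900,000 (E) > 11,100,000 (C)
Every bidder forfeits their bid regardless of winning.
Revenue = 85,500,000 + 76,900,000 + 11,100,000 + 27,700,000 + 25,900,000 = $227,100,000.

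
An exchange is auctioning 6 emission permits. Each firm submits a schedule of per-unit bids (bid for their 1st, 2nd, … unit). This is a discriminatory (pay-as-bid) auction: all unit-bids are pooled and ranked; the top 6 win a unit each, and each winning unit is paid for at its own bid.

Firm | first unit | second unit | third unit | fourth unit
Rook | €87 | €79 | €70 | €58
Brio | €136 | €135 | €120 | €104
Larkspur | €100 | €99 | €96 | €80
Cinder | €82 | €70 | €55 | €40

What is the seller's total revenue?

Pooled unit-bids ranked (top 6): 136 (Brio-1), 135 (Brio-2), 120 (Brio-3), 104 (Brio-4), 100 (Larkspur-1), 99 (Larkspur-2)
Next rejected bid: €96 (not a price — pay-as-bid).
Each winning unit pays its own bid.
Revenue = 136 + 135 + 120 + 104 + 100 + 99 = €694.

Total revenue: €694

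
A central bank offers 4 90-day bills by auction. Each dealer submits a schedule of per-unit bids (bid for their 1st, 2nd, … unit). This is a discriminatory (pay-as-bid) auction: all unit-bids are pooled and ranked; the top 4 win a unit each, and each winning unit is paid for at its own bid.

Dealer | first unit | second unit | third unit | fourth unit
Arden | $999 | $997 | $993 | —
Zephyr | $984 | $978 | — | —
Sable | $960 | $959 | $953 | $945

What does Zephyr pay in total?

Zephyr pays $984

All unit-bids, highest first — top 4: 999 (Arden-1), 997 (Arden-2), 993 (Arden-3), 984 (Zephyr-1)
Next rejected bid: $978 (not a price — pay-as-bid).
Zephyr's winning unit-bids: 984 = $984.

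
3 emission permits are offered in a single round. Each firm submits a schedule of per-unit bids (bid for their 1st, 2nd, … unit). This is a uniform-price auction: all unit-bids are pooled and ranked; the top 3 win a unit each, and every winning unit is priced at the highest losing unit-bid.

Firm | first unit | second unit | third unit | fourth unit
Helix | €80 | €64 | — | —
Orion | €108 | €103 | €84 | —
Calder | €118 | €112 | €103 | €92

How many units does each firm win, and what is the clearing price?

Calder 2, Orion 1; clearing price €103

Merging the schedules and taking the best 3: 118 (Calder-1), 112 (Calder-2), 108 (Orion-1)
Highest rejected unit-bid = €103.
Allocation: Calder 2, Orion 1.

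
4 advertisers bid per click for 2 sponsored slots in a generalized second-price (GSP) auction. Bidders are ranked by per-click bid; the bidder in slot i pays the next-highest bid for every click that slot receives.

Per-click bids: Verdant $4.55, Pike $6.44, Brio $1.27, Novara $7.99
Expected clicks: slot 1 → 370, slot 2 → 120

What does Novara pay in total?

Ranked by bid: $7.99 (Novara) > $6.44 (Pike) > $4.55 (Verdant) > …
Novara holds slot 1 → pays next bid $6.44 × 370 clicks = $2382.80.

Novara pays $2382.80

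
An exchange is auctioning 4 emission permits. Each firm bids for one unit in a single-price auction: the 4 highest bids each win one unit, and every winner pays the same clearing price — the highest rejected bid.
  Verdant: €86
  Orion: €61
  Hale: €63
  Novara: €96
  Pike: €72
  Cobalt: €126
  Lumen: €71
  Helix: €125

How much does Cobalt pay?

Cobalt pays €72

Sorting: 126 (Cobalt), 125 (Helix), 96 (Novara), 86 (Verdant), 72 (Pike), 71 (Lumen), …
Top 4: Cobalt, Helix, Novara, Verdant.
First losing bid is Pike's €72, which sets the uniform price.
Cobalt wins → pays €72.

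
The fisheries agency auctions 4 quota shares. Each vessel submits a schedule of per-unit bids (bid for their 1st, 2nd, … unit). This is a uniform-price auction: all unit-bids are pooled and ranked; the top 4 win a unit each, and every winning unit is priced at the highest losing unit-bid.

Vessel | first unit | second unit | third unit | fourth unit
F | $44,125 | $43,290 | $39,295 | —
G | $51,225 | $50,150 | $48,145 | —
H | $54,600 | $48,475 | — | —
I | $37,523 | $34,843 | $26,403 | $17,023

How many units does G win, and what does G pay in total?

G: 2 units, pays $96,290

Pooled unit-bids ranked (top 4): 54,600 (H-1), 51,225 (G-1), 50,150 (G-2), 48,475 (H-2)
The (k+1)-th unit-bid is $48,145.
G wins 2 unit(s) at $48,145 each.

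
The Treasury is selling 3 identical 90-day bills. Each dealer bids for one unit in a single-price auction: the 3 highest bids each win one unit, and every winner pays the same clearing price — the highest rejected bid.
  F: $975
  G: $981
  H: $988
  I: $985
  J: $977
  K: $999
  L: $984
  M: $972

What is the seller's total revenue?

Total revenue: $2,952

Sorting: 999 (K), 988 (H), 985 (I), 984 (L), 981 (G), …
Winners (3 units): K, H, I.
Highest unsuccessful bid: $984 → clearing price.
Total revenue = 3 × $984 = $2,952.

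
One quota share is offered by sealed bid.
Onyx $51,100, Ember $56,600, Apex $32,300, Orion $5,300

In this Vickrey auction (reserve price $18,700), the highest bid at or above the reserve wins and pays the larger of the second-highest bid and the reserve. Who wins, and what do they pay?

Ember pays $51,100

Bids in order: 56,600 (Ember) > 51,100 (Onyx) > 32,300 (Apex) > 5,300 (Orion)
Ember has the top bid at or above the reserve ($56,600).
Second-highest bid $51,100 exceeds the reserve $18,700 → payment $51,100.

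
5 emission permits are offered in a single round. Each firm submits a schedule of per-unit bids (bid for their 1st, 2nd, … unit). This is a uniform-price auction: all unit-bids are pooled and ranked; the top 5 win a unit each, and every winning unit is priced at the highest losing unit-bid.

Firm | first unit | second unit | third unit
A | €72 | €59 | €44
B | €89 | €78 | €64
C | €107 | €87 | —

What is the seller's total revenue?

Total revenue: €320

Merging the schedules and taking the best 5: 107 (C-1), 89 (B-1), 87 (C-2), 78 (B-2), 72 (A-1)
First bid not allocated: €64.
Allocation: A 1, B 2, C 2. Every unit priced at €64.
Revenue = 5 × 64 = €320.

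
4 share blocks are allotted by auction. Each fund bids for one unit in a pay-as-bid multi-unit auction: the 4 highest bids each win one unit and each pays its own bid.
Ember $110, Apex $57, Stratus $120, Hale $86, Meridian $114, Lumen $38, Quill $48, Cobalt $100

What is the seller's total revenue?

Total revenue: $444

Sorting: 120 (Stratus), 114 (Meridian), 110 (Ember), 100 (Cobalt), 86 (Hale), 57 (Apex), …
Winners (4 units): Stratus, Meridian, Ember, Cobalt.
Total revenue = 120 + 114 + 110 + 100 = $444.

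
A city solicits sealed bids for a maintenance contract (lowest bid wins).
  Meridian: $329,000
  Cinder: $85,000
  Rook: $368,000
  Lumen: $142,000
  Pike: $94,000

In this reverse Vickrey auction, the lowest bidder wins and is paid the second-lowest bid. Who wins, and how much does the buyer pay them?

Cinder is paid $94,000

Bids in order: 85,000 (Cinder) < 94,000 (Pike) < 142,000 (Lumen) < 329,000 (Meridian) < 368,000 (Rook)
Second-price: Cinder is paid Pike's bid of $94,000.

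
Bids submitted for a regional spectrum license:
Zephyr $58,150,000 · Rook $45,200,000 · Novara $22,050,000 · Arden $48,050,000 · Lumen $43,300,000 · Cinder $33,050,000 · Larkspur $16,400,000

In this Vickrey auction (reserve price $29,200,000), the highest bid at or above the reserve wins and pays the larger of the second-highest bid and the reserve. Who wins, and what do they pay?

Bids ranked: 58,150,000 (Zephyr) > 48,050,000 (Arden) > 45,200,000 (Rook) > 43,300,000 (Lumen) > 33,050,000 (Cinder) > 22,050,000 (Novara) > …
Zephyr has the top bid at or above the reserve ($58,150,000).
max(second-highest $48,050,000, reserve $29,200,000) = $48,050,000; the reserve does not bind.

Zephyr pays $48,050,000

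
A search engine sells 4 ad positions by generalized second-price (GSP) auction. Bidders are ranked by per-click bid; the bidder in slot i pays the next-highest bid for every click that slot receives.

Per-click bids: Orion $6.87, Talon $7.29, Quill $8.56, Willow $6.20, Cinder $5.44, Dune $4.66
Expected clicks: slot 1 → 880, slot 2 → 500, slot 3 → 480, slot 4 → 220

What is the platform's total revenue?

Sorting advertisers: $8.56 (Quill) > $7.29 (Talon) > $6.87 (Orion) > $6.20 (Willow) > $5.44 (Cinder) > …
Slot 1: Quill pays $7.29 × 880 = $6415.20
Slot 2: Talon pays $6.87 × 500 = $3435.00
Slot 3: Orion pays $6.20 × 480 = $2976.00
Slot 4: Willow pays $5.44 × 220 = $1196.80
Total = $14023.00

Total revenue: $14023.00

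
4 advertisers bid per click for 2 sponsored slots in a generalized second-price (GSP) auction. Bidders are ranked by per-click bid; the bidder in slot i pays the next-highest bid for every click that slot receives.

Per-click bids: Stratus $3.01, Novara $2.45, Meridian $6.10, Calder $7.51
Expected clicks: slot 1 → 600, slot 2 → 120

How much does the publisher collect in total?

Total revenue: $4021.20

Sorting advertisers: $7.51 (Calder) > $6.10 (Meridian) > $3.01 (Stratus) > …
Slot 1: Calder pays $6.10 × 600 = $3660.00
Slot 2: Meridian pays $3.01 × 120 = $361.20
Total = $4021.20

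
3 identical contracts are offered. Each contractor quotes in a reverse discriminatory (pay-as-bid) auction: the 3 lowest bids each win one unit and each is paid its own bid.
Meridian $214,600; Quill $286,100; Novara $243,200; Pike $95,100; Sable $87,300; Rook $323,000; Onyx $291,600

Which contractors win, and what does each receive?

Sorting: 87,300 (Sable), 95,100 (Pike), 214,600 (Meridian), 243,200 (Novara), 286,100 (Quill), …
Winners (3 units): Sable, Pike, Meridian.
Each winner is paid its own bid: Sable $87,300, Pike $95,100, Meridian $214,600.

Sable $87,300, Pike $95,100, Meridian $214,600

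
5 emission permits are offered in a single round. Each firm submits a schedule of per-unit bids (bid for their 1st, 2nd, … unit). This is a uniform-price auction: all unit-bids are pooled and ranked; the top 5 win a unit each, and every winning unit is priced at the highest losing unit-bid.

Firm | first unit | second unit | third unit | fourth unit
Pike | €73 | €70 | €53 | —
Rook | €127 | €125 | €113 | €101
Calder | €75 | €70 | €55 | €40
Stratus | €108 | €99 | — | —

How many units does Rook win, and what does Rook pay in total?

Pooled unit-bids ranked (top 5): 127 (Rook-1), 125 (Rook-2), 113 (Rook-3), 108 (Stratus-1), 101 (Rook-4)
The (k+1)-th unit-bid is €99.
Rook wins 4 unit(s) at €99 each.

Rook: 4 units, pays €396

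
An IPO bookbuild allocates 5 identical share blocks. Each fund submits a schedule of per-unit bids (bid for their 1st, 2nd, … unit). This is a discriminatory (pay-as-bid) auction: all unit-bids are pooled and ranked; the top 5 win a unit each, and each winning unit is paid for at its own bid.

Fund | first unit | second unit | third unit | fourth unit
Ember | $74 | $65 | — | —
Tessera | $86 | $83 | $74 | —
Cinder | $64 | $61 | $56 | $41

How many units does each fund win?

Ember 2, Tessera 3

All unit-bids, highest first — top 5: 86 (Tessera-1), 83 (Tessera-2), 74 (Ember-1), 74 (Tessera-3), 65 (Ember-2)
Next rejected bid: $64 (not a price — pay-as-bid).
Allocation: Ember 2, Tessera 3.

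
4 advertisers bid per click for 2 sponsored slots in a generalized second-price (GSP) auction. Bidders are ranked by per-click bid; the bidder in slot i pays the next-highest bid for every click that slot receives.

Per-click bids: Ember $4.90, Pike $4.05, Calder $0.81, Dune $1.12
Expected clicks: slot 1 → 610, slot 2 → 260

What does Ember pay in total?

Ember pays $2470.50

Ranked by bid: $4.90 (Ember) > $4.05 (Pike) > $1.12 (Dune) > …
Ember holds slot 1 → pays next bid $4.05 × 610 clicks = $2470.50.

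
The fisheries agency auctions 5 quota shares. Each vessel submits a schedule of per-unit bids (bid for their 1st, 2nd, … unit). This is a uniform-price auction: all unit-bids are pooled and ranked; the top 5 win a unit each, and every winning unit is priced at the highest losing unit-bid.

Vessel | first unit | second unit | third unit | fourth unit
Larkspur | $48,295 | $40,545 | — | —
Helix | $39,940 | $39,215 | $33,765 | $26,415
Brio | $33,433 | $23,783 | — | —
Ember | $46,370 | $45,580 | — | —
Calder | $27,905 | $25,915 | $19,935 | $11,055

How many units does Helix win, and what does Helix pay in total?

Helix: 1 unit, pays $39,215

Pooled unit-bids ranked (top 5): 48,295 (Larkspur-1), 46,370 (Ember-1), 45,580 (Ember-2), 40,545 (Larkspur-2), 39,940 (Helix-1)
First bid not allocated: $39,215.
Helix wins 1 unit(s) at $39,215 each.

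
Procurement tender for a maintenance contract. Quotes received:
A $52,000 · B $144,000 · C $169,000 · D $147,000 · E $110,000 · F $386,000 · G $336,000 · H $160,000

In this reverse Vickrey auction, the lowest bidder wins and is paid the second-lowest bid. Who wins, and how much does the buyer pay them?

Rule: the lowest bidder wins and is paid the second-lowest bid.
Bids in order: 52,000 (A) < 110,000 (E) < 144,000 (B) < 147,000 (D) < 160,000 (H) < 169,000 (C) < …
A wins with the lowest bid; price is set by the runner-up at $110,000.

A is paid $110,000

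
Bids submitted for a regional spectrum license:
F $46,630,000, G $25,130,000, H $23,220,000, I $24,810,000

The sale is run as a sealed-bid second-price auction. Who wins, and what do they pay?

Sealed-bid second-price auction: the highest bidder wins and pays the second-highest bid.
Bids ranked: 46,630,000 (F) > 25,130,000 (G) > 24,810,000 (I) > 23,220,000 (H)
Second-price: F pays G's bid of $25,130,000.

F pays $25,130,000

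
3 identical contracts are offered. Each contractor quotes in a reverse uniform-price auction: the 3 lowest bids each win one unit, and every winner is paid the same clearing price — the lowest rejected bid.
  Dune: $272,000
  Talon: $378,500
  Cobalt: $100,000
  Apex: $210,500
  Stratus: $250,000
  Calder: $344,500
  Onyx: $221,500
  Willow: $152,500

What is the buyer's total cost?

Sorting: 100,000 (Cobalt), 152,500 (Willow), 210,500 (Apex), 221,500 (Onyx), 250,000 (Stratus), …
The 3 lowest are Cobalt, Willow, Apex.
Clearing price = lowest rejected bid = $221,500.
Total cost = 3 × $221,500 = $664,500.

Total cost: $664,500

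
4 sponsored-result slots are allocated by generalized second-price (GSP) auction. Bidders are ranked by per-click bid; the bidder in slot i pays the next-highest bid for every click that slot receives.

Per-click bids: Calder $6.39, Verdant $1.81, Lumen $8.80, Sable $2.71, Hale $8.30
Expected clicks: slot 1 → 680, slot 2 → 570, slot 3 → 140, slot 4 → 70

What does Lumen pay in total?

Ranked by bid: $8.80 (Lumen) > $8.30 (Hale) > $6.39 (Calder) > $2.71 (Sable) > $1.81 (Verdant)
Lumen holds slot 1 → pays next bid $8.30 × 680 clicks = $5644.00.

Lumen pays $5644.00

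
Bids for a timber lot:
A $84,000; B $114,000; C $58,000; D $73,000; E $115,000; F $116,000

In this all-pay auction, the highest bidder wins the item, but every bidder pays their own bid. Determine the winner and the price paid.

F pays $116,000

Sorting bids: 116,000 (F) > 115,000 (E) > 114,000 (B) > 84,000 (A) > 73,000 (D) > 58,000 (C)
F wins with the top bid; all bids are sunk regardless.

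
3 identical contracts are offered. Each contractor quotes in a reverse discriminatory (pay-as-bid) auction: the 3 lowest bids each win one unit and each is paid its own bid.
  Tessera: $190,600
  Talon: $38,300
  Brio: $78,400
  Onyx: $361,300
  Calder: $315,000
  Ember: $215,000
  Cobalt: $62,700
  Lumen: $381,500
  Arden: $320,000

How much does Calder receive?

Ordering the bids: 38,300 (Talon), 62,700 (Cobalt), 78,400 (Brio), 190,600 (Tessera), 215,000 (Ember), …
Winners (3 units): Talon, Cobalt, Brio.
Calder does not win → $0.

Calder is paid $0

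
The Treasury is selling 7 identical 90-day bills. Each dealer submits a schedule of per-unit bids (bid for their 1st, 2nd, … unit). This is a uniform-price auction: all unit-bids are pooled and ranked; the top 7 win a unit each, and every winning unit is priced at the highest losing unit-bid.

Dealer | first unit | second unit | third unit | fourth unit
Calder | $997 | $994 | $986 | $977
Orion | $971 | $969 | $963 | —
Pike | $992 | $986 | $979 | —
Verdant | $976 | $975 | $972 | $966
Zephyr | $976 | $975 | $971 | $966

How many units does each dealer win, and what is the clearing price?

Calder 4, Pike 3; clearing price $976

Pooled unit-bids ranked (top 7): 997 (Calder-1), 994 (Calder-2), 992 (Pike-1), 986 (Calder-3), 986 (Pike-2), 979 (Pike-3), 977 (Calder-4)
First bid not allocated: $976.
Allocation: Calder 4, Pike 3.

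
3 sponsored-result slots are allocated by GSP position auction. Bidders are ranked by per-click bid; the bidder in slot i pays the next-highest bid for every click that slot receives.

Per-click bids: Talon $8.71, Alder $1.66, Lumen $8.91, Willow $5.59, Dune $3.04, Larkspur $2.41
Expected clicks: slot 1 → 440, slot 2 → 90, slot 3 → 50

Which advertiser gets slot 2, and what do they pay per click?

Per-click bids in order: $8.91 (Lumen) > $8.71 (Talon) > $5.59 (Willow) > $3.04 (Dune) > …
Slot 2 goes to the second-ranked bidder, Talon, who pays the next bid down: $5.59/click.

Talon; $5.59 per click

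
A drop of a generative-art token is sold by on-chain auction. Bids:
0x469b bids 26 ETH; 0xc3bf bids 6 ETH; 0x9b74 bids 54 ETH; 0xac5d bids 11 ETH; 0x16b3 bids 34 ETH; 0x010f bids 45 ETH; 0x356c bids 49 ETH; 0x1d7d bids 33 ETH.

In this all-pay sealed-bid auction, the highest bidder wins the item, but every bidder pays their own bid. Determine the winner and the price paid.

Rule: the highest bidder wins the item, but every bidder pays their own bid.
Bids in order: 54 (0x9b74) > 49 (0x356c) > 45 (0x010f) > 34 (0x16b3) > 33 (0x1d7d) > 26 (0x469b) > …
0x9b74 is highest and takes the item; every bidder forfeits their bid.

0x9b74 pays 54 ETH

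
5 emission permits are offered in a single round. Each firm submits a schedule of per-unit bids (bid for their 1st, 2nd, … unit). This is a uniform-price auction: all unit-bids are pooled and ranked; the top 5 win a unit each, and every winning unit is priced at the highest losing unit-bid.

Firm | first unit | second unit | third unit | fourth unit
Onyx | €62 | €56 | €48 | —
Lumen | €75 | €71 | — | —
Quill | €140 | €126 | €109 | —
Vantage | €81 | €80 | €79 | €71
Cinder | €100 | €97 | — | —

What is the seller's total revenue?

Merging the schedules and taking the best 5: 140 (Quill-1), 126 (Quill-2), 109 (Quill-3), 100 (Cinder-1), 97 (Cinder-2)
Highest rejected unit-bid = €81.
Allocation: Cinder 2, Quill 3. Every unit priced at €81.
Revenue = 5 × 81 = €405.

Total revenue: €405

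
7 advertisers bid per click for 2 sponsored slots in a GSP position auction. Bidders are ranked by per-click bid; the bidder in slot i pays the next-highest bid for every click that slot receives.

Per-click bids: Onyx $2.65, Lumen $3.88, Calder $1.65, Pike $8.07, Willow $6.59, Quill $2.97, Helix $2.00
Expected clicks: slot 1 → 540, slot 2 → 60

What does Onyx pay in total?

Per-click bids in order: $8.07 (Pike) > $6.59 (Willow) > $3.88 (Lumen) > …
Onyx ranks below slot 2 → no slot, pays nothing.

Onyx pays $0.00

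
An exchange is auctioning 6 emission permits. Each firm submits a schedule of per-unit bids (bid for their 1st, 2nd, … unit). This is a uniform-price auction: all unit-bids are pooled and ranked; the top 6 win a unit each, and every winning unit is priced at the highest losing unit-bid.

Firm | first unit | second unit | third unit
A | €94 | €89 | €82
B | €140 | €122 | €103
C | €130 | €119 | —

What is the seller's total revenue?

All unit-bids, highest first — top 6: 140 (B-1), 130 (C-1), 122 (B-2), 119 (C-2), 103 (B-3), 94 (A-1)
Highest rejected unit-bid = €89.
Allocation: A 1, B 3, C 2. Every unit priced at €89.
Revenue = 6 × 89 = €534.

Total revenue: €534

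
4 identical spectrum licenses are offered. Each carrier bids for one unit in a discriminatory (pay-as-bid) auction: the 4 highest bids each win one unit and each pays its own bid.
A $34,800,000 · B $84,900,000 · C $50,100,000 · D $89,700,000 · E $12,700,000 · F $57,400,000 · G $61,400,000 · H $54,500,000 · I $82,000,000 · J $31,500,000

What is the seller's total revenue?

Sorting: 89,700,000 (D), 84,900,000 (B), 82,000,000 (I), 61,400,000 (G), 57,400,000 (F), 54,500,000 (H), …
Winners (4 units): D, B, I, G.
Total revenue = 89,700,000 + 84,900,000 + 82,000,000 + 61,400,000 = $318,000,000.

Total revenue: $318,000,000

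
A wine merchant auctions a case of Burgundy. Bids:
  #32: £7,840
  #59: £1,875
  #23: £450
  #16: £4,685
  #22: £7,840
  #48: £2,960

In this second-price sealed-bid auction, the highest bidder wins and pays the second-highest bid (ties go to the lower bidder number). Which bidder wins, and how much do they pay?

#22 pays £7,840

Sorting bids: 7,840 (#22) > 7,840 (#32) > 4,685 (#16) > 2,960 (#48) > 1,875 (#59) > 450 (#23)
#22 and #32 tie at £7,840; tie-break gives it to #22.
Second-price: #22 pays #32's bid of £7,840.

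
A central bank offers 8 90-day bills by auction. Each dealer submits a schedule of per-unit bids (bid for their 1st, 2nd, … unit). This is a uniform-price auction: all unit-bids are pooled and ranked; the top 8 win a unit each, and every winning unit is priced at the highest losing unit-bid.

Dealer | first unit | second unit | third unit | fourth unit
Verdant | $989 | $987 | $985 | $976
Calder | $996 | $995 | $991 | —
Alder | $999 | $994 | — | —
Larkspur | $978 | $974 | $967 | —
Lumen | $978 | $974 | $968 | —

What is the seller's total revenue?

Total revenue: $7,824

All unit-bids, highest first — top 8: 999 (Alder-1), 996 (Calder-1), 995 (Calder-2), 994 (Alder-2), 991 (Calder-3), 989 (Verdant-1), 987 (Verdant-2), 985 (Verdant-3)
Highest rejected unit-bid = $978.
Allocation: Alder 2, Calder 3, Verdant 3. Every unit priced at $978.
Revenue = 8 × 978 = $7,824.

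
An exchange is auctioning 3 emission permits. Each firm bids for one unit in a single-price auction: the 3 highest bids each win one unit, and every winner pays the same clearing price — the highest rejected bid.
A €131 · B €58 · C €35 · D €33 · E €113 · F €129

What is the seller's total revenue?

Sorting: 131 (A), 129 (F), 113 (E), 58 (B), 35 (C), …
Top 3: A, F, E.
First losing bid is B's €58, which sets the uniform price.
Total revenue = 3 × €58 = €174.

Total revenue: €174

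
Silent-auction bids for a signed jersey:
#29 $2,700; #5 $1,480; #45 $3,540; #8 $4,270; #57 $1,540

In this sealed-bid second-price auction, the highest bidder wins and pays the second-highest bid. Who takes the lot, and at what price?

Bids in order: 4,270 (#8) > 3,540 (#45) > 2,700 (#29) > 1,540 (#57) > 1,480 (#5)
#8 wins with the highest bid; price is set by the runner-up at $3,540.

#8 pays $3,540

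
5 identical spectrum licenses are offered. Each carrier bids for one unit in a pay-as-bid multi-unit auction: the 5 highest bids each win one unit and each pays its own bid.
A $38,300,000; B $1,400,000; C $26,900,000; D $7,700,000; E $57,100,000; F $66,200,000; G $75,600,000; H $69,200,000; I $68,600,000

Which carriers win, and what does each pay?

Sorting: 75,600,000 (G), 69,200,000 (H), 68,600,000 (I), 66,200,000 (F), 57,100,000 (E), 38,300,000 (A), 26,900,000 (C), …
Winners (5 units): G, H, I, F, E.
Each winner pays its own bid: G $75,600,000, H $69,200,000, I $68,600,000, F $66,200,000, E $57,100,000.

G $75,600,000, H $69,200,000, I $68,600,000, F $66,200,000, E $57,100,000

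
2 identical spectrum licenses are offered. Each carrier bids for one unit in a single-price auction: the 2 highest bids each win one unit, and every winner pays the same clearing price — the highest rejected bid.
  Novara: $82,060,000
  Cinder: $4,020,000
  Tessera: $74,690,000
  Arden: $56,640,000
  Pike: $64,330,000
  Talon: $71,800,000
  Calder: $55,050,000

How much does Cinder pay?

Cinder pays $0

Sorting: 82,060,000 (Novara), 74,690,000 (Tessera), 71,800,000 (Talon), 64,330,000 (Pike), …
The 2 highest are Novara, Tessera.
Highest unsuccessful bid: $71,800,000 → clearing price.
Cinder does not win → pays $0.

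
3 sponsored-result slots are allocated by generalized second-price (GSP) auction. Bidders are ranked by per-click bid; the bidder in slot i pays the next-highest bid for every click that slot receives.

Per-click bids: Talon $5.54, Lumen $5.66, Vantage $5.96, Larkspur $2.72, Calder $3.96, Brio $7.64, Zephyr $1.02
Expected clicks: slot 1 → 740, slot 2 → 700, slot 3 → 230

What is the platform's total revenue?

Ranked by bid: $7.64 (Brio) > $5.96 (Vantage) > $5.66 (Lumen) > $5.54 (Talon) > …
Slot 1: Brio pays $5.96 × 740 = $4410.40
Slot 2: Vantage pays $5.66 × 700 = $3962.00
Slot 3: Lumen pays $5.54 × 230 = $1274.20
Total = $9646.60

Total revenue: $9646.60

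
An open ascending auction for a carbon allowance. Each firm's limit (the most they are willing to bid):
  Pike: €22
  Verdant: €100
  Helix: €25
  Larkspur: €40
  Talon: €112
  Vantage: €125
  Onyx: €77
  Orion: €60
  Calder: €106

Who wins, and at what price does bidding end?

Rule: the price rises until one bidder remains; the winner pays the price at which the last rival dropped out.
Limits ranked: 125 (Vantage) > 112 (Talon) > 106 (Calder) > 100 (Verdant) > 77 (Onyx) > 60 (Orion) > …
Once the price passes €112, only Vantage is left; the hammer falls at Talon's limit of €112.

Vantage wins at €112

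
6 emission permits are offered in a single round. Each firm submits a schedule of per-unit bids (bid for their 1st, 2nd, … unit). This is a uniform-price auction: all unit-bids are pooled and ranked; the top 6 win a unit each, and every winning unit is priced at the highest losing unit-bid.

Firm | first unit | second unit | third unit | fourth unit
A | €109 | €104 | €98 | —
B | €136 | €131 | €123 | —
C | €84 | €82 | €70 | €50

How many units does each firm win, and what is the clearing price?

All unit-bids, highest first — top 6: 136 (B-1), 131 (B-2), 123 (B-3), 109 (A-1), 104 (A-2), 98 (A-3)
First bid not allocated: €84.
Allocation: A 3, B 3.

A 3, B 3; clearing price €84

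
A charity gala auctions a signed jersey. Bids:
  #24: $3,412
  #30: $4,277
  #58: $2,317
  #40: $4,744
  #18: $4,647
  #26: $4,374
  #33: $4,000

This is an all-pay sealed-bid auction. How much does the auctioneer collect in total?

Rule: the highest bidder wins the item, but every bidder pays their own bid.
Bids ranked: 4,744 (#40) > 4,647 (#18) > 4,374 (#26) > 4,277 (#30) > 4,000 (#33) > 3,412 (#24) > …
Every bidder forfeits their bid regardless of winning.
Revenue = 3,412 + 4,277 + 2,317 + 4,744 + 4,647 + 4,374 + 4,000 = $27,771.

Total revenue: $27,771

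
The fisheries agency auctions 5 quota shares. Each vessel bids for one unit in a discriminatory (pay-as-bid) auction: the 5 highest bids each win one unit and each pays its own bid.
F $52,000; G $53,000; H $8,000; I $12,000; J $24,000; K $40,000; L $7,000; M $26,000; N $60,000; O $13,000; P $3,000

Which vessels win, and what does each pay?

Ordering the bids: 60,000 (N), 53,000 (G), 52,000 (F), 40,000 (K), 26,000 (M), 24,000 (J), 13,000 (O), …
Top 5: N, G, F, K, M.
Each winner pays its own bid: N $60,000, G $53,000, F $52,000, K $40,000, M $26,000.

N $60,000, G $53,000, F $52,000, K $40,000, M $26,000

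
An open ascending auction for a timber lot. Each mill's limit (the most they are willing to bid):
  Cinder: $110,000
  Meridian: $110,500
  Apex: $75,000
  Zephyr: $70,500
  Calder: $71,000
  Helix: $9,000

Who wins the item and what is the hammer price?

Meridian wins at $110,000

Ascending (English) auction: the price rises until one bidder remains; the winner pays the price at which the last rival dropped out.
Sorting limits: 110,500 (Meridian) > 110,000 (Cinder) > 75,000 (Apex) > 71,000 (Calder) > 70,500 (Zephyr) > 9,000 (Helix)
Bidding ends when Cinder exits at $110,000; Meridian takes it.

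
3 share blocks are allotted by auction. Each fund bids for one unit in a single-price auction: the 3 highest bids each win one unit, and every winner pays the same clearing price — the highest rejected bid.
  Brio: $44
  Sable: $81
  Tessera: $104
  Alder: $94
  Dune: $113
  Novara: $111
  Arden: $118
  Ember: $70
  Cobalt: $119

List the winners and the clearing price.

Sorting: 119 (Cobalt), 118 (Arden), 113 (Dune), 111 (Novara), 104 (Tessera), …
The 3 highest are Cobalt, Arden, Dune.
First losing bid is Novara's $111, which sets the uniform price.

Cobalt, Arden, Dune; each pays $111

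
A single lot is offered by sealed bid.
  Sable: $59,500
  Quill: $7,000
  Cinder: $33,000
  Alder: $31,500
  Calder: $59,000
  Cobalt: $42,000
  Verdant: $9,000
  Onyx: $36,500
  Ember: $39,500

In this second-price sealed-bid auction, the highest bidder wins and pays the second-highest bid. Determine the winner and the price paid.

Sable pays $59,000

Sorting bids: 59,500 (Sable) > 59,000 (Calder) > 42,000 (Cobalt) > 39,500 (Ember) > 36,500 (Onyx) > 33,000 (Cinder) > …
Second-price: Sable pays Calder's bid of $59,000.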